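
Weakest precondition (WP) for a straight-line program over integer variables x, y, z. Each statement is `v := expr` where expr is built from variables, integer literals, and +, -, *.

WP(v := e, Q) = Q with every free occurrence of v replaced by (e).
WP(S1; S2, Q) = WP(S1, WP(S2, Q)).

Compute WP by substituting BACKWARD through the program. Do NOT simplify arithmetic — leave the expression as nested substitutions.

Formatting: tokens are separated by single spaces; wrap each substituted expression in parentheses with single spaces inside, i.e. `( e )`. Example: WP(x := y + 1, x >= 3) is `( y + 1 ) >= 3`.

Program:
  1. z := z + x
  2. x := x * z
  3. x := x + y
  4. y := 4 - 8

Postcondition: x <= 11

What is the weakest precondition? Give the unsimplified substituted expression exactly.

post: x <= 11
stmt 4: y := 4 - 8  -- replace 0 occurrence(s) of y with (4 - 8)
  => x <= 11
stmt 3: x := x + y  -- replace 1 occurrence(s) of x with (x + y)
  => ( x + y ) <= 11
stmt 2: x := x * z  -- replace 1 occurrence(s) of x with (x * z)
  => ( ( x * z ) + y ) <= 11
stmt 1: z := z + x  -- replace 1 occurrence(s) of z with (z + x)
  => ( ( x * ( z + x ) ) + y ) <= 11

Answer: ( ( x * ( z + x ) ) + y ) <= 11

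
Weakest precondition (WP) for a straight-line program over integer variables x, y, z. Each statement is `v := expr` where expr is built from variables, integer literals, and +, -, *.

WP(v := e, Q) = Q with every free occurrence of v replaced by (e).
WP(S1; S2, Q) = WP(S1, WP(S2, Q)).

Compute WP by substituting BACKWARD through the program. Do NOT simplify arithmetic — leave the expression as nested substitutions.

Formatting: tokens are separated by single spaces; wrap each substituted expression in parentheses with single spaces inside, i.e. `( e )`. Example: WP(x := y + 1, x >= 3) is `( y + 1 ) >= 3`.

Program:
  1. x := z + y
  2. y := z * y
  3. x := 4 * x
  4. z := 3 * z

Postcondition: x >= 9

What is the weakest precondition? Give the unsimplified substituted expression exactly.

post: x >= 9
stmt 4: z := 3 * z  -- replace 0 occurrence(s) of z with (3 * z)
  => x >= 9
stmt 3: x := 4 * x  -- replace 1 occurrence(s) of x with (4 * x)
  => ( 4 * x ) >= 9
stmt 2: y := z * y  -- replace 0 occurrence(s) of y with (z * y)
  => ( 4 * x ) >= 9
stmt 1: x := z + y  -- replace 1 occurrence(s) of x with (z + y)
  => ( 4 * ( z + y ) ) >= 9

Answer: ( 4 * ( z + y ) ) >= 9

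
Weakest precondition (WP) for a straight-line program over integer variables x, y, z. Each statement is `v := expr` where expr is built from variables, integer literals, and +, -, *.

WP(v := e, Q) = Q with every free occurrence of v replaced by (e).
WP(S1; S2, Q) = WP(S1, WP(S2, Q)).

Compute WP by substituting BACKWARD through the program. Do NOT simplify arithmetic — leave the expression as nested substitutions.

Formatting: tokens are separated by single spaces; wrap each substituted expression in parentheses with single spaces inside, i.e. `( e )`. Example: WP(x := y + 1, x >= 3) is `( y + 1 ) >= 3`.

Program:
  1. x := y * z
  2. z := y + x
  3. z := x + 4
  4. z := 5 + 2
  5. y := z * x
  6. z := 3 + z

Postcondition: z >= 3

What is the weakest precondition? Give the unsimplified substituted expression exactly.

post: z >= 3
stmt 6: z := 3 + z  -- replace 1 occurrence(s) of z with (3 + z)
  => ( 3 + z ) >= 3
stmt 5: y := z * x  -- replace 0 occurrence(s) of y with (z * x)
  => ( 3 + z ) >= 3
stmt 4: z := 5 + 2  -- replace 1 occurrence(s) of z with (5 + 2)
  => ( 3 + ( 5 + 2 ) ) >= 3
stmt 3: z := x + 4  -- replace 0 occurrence(s) of z with (x + 4)
  => ( 3 + ( 5 + 2 ) ) >= 3
stmt 2: z := y + x  -- replace 0 occurrence(s) of z with (y + x)
  => ( 3 + ( 5 + 2 ) ) >= 3
stmt 1: x := y * z  -- replace 0 occurrence(s) of x with (y * z)
  => ( 3 + ( 5 + 2 ) ) >= 3

Answer: ( 3 + ( 5 + 2 ) ) >= 3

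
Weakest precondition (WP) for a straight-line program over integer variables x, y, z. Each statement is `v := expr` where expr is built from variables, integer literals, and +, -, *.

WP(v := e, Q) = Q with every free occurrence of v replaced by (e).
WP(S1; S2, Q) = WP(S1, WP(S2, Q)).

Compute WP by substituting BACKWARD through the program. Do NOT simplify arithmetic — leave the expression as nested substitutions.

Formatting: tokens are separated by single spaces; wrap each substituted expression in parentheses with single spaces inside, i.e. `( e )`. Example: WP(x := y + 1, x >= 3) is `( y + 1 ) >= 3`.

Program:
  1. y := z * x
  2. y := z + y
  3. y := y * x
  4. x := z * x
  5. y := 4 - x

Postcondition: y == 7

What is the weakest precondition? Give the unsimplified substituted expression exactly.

Answer: ( 4 - ( z * x ) ) == 7

Derivation:
post: y == 7
stmt 5: y := 4 - x  -- replace 1 occurrence(s) of y with (4 - x)
  => ( 4 - x ) == 7
stmt 4: x := z * x  -- replace 1 occurrence(s) of x with (z * x)
  => ( 4 - ( z * x ) ) == 7
stmt 3: y := y * x  -- replace 0 occurrence(s) of y with (y * x)
  => ( 4 - ( z * x ) ) == 7
stmt 2: y := z + y  -- replace 0 occurrence(s) of y with (z + y)
  => ( 4 - ( z * x ) ) == 7
stmt 1: y := z * x  -- replace 0 occurrence(s) of y with (z * x)
  => ( 4 - ( z * x ) ) == 7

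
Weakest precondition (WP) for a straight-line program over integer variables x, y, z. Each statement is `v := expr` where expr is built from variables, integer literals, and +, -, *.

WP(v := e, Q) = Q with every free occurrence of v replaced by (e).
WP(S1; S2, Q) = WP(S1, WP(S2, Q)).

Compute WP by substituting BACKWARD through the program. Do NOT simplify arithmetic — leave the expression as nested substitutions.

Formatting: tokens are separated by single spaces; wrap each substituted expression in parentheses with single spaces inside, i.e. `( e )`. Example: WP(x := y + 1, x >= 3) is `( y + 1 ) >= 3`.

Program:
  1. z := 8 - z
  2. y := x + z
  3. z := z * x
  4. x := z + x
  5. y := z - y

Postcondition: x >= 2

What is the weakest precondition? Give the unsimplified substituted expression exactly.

Answer: ( ( ( 8 - z ) * x ) + x ) >= 2

Derivation:
post: x >= 2
stmt 5: y := z - y  -- replace 0 occurrence(s) of y with (z - y)
  => x >= 2
stmt 4: x := z + x  -- replace 1 occurrence(s) of x with (z + x)
  => ( z + x ) >= 2
stmt 3: z := z * x  -- replace 1 occurrence(s) of z with (z * x)
  => ( ( z * x ) + x ) >= 2
stmt 2: y := x + z  -- replace 0 occurrence(s) of y with (x + z)
  => ( ( z * x ) + x ) >= 2
stmt 1: z := 8 - z  -- replace 1 occurrence(s) of z with (8 - z)
  => ( ( ( 8 - z ) * x ) + x ) >= 2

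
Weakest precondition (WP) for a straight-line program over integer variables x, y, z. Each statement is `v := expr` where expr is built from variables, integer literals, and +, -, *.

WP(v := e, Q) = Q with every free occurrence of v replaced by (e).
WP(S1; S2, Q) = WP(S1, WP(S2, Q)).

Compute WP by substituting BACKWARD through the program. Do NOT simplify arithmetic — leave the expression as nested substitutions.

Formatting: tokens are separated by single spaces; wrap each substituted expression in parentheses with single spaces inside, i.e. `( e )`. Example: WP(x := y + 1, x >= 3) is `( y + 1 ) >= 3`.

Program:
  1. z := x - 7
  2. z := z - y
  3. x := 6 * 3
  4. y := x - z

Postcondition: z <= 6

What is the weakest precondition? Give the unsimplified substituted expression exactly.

Answer: ( ( x - 7 ) - y ) <= 6

Derivation:
post: z <= 6
stmt 4: y := x - z  -- replace 0 occurrence(s) of y with (x - z)
  => z <= 6
stmt 3: x := 6 * 3  -- replace 0 occurrence(s) of x with (6 * 3)
  => z <= 6
stmt 2: z := z - y  -- replace 1 occurrence(s) of z with (z - y)
  => ( z - y ) <= 6
stmt 1: z := x - 7  -- replace 1 occurrence(s) of z with (x - 7)
  => ( ( x - 7 ) - y ) <= 6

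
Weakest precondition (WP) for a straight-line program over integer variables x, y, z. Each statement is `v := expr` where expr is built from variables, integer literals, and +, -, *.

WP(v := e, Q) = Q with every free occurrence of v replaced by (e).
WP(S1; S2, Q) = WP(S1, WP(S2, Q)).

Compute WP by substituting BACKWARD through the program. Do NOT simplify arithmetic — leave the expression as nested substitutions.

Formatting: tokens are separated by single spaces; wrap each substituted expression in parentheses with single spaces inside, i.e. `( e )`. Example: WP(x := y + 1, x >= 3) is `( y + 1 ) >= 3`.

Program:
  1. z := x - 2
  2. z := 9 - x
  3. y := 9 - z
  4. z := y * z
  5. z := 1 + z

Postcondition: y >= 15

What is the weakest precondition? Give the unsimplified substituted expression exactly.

Answer: ( 9 - ( 9 - x ) ) >= 15

Derivation:
post: y >= 15
stmt 5: z := 1 + z  -- replace 0 occurrence(s) of z with (1 + z)
  => y >= 15
stmt 4: z := y * z  -- replace 0 occurrence(s) of z with (y * z)
  => y >= 15
stmt 3: y := 9 - z  -- replace 1 occurrence(s) of y with (9 - z)
  => ( 9 - z ) >= 15
stmt 2: z := 9 - x  -- replace 1 occurrence(s) of z with (9 - x)
  => ( 9 - ( 9 - x ) ) >= 15
stmt 1: z := x - 2  -- replace 0 occurrence(s) of z with (x - 2)
  => ( 9 - ( 9 - x ) ) >= 15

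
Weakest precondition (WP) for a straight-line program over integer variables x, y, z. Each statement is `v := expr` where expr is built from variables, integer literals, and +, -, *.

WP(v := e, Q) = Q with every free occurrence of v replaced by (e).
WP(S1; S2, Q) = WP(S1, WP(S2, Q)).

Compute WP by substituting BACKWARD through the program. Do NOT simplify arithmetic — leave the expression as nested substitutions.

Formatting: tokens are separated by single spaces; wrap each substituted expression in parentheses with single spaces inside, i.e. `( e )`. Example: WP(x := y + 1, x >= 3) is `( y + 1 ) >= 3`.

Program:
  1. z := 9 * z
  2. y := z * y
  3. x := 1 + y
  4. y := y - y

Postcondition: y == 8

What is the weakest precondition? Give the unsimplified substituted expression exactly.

Answer: ( ( ( 9 * z ) * y ) - ( ( 9 * z ) * y ) ) == 8

Derivation:
post: y == 8
stmt 4: y := y - y  -- replace 1 occurrence(s) of y with (y - y)
  => ( y - y ) == 8
stmt 3: x := 1 + y  -- replace 0 occurrence(s) of x with (1 + y)
  => ( y - y ) == 8
stmt 2: y := z * y  -- replace 2 occurrence(s) of y with (z * y)
  => ( ( z * y ) - ( z * y ) ) == 8
stmt 1: z := 9 * z  -- replace 2 occurrence(s) of z with (9 * z)
  => ( ( ( 9 * z ) * y ) - ( ( 9 * z ) * y ) ) == 8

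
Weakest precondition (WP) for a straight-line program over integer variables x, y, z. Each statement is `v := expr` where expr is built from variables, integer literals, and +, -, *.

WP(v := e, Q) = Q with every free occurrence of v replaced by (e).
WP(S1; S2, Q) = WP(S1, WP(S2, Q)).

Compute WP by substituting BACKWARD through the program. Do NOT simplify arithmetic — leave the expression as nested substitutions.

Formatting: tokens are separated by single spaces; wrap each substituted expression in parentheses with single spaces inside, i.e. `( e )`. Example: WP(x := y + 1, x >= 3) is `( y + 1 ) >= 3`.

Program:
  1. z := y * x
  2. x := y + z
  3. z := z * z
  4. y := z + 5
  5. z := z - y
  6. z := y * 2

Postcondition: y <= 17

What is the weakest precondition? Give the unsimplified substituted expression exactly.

post: y <= 17
stmt 6: z := y * 2  -- replace 0 occurrence(s) of z with (y * 2)
  => y <= 17
stmt 5: z := z - y  -- replace 0 occurrence(s) of z with (z - y)
  => y <= 17
stmt 4: y := z + 5  -- replace 1 occurrence(s) of y with (z + 5)
  => ( z + 5 ) <= 17
stmt 3: z := z * z  -- replace 1 occurrence(s) of z with (z * z)
  => ( ( z * z ) + 5 ) <= 17
stmt 2: x := y + z  -- replace 0 occurrence(s) of x with (y + z)
  => ( ( z * z ) + 5 ) <= 17
stmt 1: z := y * x  -- replace 2 occurrence(s) of z with (y * x)
  => ( ( ( y * x ) * ( y * x ) ) + 5 ) <= 17

Answer: ( ( ( y * x ) * ( y * x ) ) + 5 ) <= 17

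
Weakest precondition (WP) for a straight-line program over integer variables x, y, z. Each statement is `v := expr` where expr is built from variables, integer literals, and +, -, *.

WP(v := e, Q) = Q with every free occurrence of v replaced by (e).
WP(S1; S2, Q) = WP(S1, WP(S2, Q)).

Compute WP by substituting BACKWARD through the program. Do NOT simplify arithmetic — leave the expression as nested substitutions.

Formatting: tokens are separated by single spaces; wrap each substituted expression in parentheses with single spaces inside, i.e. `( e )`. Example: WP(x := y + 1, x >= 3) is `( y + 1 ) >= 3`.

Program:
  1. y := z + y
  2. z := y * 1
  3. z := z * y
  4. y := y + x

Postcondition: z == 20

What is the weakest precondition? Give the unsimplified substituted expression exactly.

Answer: ( ( ( z + y ) * 1 ) * ( z + y ) ) == 20

Derivation:
post: z == 20
stmt 4: y := y + x  -- replace 0 occurrence(s) of y with (y + x)
  => z == 20
stmt 3: z := z * y  -- replace 1 occurrence(s) of z with (z * y)
  => ( z * y ) == 20
stmt 2: z := y * 1  -- replace 1 occurrence(s) of z with (y * 1)
  => ( ( y * 1 ) * y ) == 20
stmt 1: y := z + y  -- replace 2 occurrence(s) of y with (z + y)
  => ( ( ( z + y ) * 1 ) * ( z + y ) ) == 20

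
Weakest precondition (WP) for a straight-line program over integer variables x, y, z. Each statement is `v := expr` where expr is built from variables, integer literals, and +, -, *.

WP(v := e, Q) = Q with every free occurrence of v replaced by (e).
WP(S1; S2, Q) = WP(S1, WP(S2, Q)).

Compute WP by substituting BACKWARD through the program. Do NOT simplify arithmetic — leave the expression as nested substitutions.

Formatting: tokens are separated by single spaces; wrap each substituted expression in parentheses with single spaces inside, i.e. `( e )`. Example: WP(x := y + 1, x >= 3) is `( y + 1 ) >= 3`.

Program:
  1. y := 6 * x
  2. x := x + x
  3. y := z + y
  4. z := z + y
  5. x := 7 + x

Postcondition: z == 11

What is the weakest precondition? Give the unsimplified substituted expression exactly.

Answer: ( z + ( z + ( 6 * x ) ) ) == 11

Derivation:
post: z == 11
stmt 5: x := 7 + x  -- replace 0 occurrence(s) of x with (7 + x)
  => z == 11
stmt 4: z := z + y  -- replace 1 occurrence(s) of z with (z + y)
  => ( z + y ) == 11
stmt 3: y := z + y  -- replace 1 occurrence(s) of y with (z + y)
  => ( z + ( z + y ) ) == 11
stmt 2: x := x + x  -- replace 0 occurrence(s) of x with (x + x)
  => ( z + ( z + y ) ) == 11
stmt 1: y := 6 * x  -- replace 1 occurrence(s) of y with (6 * x)
  => ( z + ( z + ( 6 * x ) ) ) == 11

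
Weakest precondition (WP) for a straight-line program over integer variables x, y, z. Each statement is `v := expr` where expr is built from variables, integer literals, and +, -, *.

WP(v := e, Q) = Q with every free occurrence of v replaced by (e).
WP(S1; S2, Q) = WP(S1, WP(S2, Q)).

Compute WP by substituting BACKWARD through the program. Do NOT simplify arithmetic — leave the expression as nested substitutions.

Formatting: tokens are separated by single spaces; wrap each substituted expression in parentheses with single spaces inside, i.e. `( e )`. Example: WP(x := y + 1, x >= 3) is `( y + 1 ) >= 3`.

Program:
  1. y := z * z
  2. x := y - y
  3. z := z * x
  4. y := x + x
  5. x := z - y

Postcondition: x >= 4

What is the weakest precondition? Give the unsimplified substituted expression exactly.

Answer: ( ( z * ( ( z * z ) - ( z * z ) ) ) - ( ( ( z * z ) - ( z * z ) ) + ( ( z * z ) - ( z * z ) ) ) ) >= 4

Derivation:
post: x >= 4
stmt 5: x := z - y  -- replace 1 occurrence(s) of x with (z - y)
  => ( z - y ) >= 4
stmt 4: y := x + x  -- replace 1 occurrence(s) of y with (x + x)
  => ( z - ( x + x ) ) >= 4
stmt 3: z := z * x  -- replace 1 occurrence(s) of z with (z * x)
  => ( ( z * x ) - ( x + x ) ) >= 4
stmt 2: x := y - y  -- replace 3 occurrence(s) of x with (y - y)
  => ( ( z * ( y - y ) ) - ( ( y - y ) + ( y - y ) ) ) >= 4
stmt 1: y := z * z  -- replace 6 occurrence(s) of y with (z * z)
  => ( ( z * ( ( z * z ) - ( z * z ) ) ) - ( ( ( z * z ) - ( z * z ) ) + ( ( z * z ) - ( z * z ) ) ) ) >= 4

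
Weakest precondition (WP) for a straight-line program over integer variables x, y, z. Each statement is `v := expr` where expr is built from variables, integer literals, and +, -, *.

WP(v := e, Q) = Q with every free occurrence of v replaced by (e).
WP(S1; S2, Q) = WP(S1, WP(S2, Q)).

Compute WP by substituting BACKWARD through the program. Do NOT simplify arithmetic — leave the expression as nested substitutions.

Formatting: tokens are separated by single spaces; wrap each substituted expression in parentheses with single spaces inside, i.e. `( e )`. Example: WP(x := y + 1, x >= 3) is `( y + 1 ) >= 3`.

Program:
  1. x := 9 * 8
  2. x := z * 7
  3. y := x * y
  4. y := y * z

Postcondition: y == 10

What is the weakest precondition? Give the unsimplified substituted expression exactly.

post: y == 10
stmt 4: y := y * z  -- replace 1 occurrence(s) of y with (y * z)
  => ( y * z ) == 10
stmt 3: y := x * y  -- replace 1 occurrence(s) of y with (x * y)
  => ( ( x * y ) * z ) == 10
stmt 2: x := z * 7  -- replace 1 occurrence(s) of x with (z * 7)
  => ( ( ( z * 7 ) * y ) * z ) == 10
stmt 1: x := 9 * 8  -- replace 0 occurrence(s) of x with (9 * 8)
  => ( ( ( z * 7 ) * y ) * z ) == 10

Answer: ( ( ( z * 7 ) * y ) * z ) == 10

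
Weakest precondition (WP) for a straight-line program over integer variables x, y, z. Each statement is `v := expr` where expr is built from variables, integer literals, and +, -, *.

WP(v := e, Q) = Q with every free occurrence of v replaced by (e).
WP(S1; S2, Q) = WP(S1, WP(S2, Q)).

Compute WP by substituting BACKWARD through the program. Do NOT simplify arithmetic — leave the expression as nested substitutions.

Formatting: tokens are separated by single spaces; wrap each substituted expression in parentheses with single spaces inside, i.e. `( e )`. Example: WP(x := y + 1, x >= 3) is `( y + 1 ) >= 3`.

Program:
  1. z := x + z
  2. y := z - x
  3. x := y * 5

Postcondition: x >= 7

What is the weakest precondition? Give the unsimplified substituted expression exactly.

Answer: ( ( ( x + z ) - x ) * 5 ) >= 7

Derivation:
post: x >= 7
stmt 3: x := y * 5  -- replace 1 occurrence(s) of x with (y * 5)
  => ( y * 5 ) >= 7
stmt 2: y := z - x  -- replace 1 occurrence(s) of y with (z - x)
  => ( ( z - x ) * 5 ) >= 7
stmt 1: z := x + z  -- replace 1 occurrence(s) of z with (x + z)
  => ( ( ( x + z ) - x ) * 5 ) >= 7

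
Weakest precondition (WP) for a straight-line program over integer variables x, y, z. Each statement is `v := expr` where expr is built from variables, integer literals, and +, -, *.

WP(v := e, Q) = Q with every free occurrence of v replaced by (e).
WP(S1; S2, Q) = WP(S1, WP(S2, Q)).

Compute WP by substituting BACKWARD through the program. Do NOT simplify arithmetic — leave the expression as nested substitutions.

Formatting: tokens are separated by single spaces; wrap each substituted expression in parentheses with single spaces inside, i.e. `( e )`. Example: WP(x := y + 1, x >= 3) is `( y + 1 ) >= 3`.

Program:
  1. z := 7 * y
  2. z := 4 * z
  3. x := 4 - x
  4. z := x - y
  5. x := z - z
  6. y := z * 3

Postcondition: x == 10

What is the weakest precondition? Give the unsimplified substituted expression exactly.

Answer: ( ( ( 4 - x ) - y ) - ( ( 4 - x ) - y ) ) == 10

Derivation:
post: x == 10
stmt 6: y := z * 3  -- replace 0 occurrence(s) of y with (z * 3)
  => x == 10
stmt 5: x := z - z  -- replace 1 occurrence(s) of x with (z - z)
  => ( z - z ) == 10
stmt 4: z := x - y  -- replace 2 occurrence(s) of z with (x - y)
  => ( ( x - y ) - ( x - y ) ) == 10
stmt 3: x := 4 - x  -- replace 2 occurrence(s) of x with (4 - x)
  => ( ( ( 4 - x ) - y ) - ( ( 4 - x ) - y ) ) == 10
stmt 2: z := 4 * z  -- replace 0 occurrence(s) of z with (4 * z)
  => ( ( ( 4 - x ) - y ) - ( ( 4 - x ) - y ) ) == 10
stmt 1: z := 7 * y  -- replace 0 occurrence(s) of z with (7 * y)
  => ( ( ( 4 - x ) - y ) - ( ( 4 - x ) - y ) ) == 10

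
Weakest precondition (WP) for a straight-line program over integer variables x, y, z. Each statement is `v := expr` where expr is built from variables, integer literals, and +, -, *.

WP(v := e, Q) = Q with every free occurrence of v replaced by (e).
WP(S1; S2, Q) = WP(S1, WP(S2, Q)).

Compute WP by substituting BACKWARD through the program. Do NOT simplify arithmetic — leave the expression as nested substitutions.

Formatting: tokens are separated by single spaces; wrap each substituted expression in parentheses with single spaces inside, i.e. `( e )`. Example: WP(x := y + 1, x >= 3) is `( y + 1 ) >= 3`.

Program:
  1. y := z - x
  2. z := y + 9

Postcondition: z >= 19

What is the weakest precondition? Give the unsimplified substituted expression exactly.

Answer: ( ( z - x ) + 9 ) >= 19

Derivation:
post: z >= 19
stmt 2: z := y + 9  -- replace 1 occurrence(s) of z with (y + 9)
  => ( y + 9 ) >= 19
stmt 1: y := z - x  -- replace 1 occurrence(s) of y with (z - x)
  => ( ( z - x ) + 9 ) >= 19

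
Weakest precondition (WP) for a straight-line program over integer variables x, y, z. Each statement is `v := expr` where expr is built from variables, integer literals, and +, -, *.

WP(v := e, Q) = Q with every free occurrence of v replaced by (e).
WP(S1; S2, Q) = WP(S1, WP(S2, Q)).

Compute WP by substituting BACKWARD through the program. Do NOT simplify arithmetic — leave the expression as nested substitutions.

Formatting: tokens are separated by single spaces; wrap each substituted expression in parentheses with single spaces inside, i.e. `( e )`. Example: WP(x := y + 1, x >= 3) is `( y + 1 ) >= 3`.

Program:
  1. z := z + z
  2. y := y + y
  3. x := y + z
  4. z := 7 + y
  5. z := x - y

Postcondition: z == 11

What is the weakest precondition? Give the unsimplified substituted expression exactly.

Answer: ( ( ( y + y ) + ( z + z ) ) - ( y + y ) ) == 11

Derivation:
post: z == 11
stmt 5: z := x - y  -- replace 1 occurrence(s) of z with (x - y)
  => ( x - y ) == 11
stmt 4: z := 7 + y  -- replace 0 occurrence(s) of z with (7 + y)
  => ( x - y ) == 11
stmt 3: x := y + z  -- replace 1 occurrence(s) of x with (y + z)
  => ( ( y + z ) - y ) == 11
stmt 2: y := y + y  -- replace 2 occurrence(s) of y with (y + y)
  => ( ( ( y + y ) + z ) - ( y + y ) ) == 11
stmt 1: z := z + z  -- replace 1 occurrence(s) of z with (z + z)
  => ( ( ( y + y ) + ( z + z ) ) - ( y + y ) ) == 11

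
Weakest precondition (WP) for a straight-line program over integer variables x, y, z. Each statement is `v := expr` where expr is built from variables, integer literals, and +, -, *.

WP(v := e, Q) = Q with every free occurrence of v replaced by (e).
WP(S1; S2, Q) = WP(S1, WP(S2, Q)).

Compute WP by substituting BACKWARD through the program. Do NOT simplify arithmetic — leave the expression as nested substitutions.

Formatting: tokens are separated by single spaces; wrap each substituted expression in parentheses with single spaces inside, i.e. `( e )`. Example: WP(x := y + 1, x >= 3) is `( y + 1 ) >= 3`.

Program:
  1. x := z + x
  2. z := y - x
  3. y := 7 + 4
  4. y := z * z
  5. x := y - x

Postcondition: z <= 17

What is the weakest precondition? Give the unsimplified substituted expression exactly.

Answer: ( y - ( z + x ) ) <= 17

Derivation:
post: z <= 17
stmt 5: x := y - x  -- replace 0 occurrence(s) of x with (y - x)
  => z <= 17
stmt 4: y := z * z  -- replace 0 occurrence(s) of y with (z * z)
  => z <= 17
stmt 3: y := 7 + 4  -- replace 0 occurrence(s) of y with (7 + 4)
  => z <= 17
stmt 2: z := y - x  -- replace 1 occurrence(s) of z with (y - x)
  => ( y - x ) <= 17
stmt 1: x := z + x  -- replace 1 occurrence(s) of x with (z + x)
  => ( y - ( z + x ) ) <= 17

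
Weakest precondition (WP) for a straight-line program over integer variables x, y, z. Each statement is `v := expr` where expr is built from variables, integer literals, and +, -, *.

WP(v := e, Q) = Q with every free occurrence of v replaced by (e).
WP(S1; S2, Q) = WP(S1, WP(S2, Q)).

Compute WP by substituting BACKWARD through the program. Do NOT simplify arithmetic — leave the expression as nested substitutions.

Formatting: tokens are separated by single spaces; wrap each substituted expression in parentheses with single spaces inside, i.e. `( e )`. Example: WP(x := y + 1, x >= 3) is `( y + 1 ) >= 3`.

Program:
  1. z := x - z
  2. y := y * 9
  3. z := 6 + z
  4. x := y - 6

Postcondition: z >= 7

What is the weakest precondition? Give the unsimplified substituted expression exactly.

post: z >= 7
stmt 4: x := y - 6  -- replace 0 occurrence(s) of x with (y - 6)
  => z >= 7
stmt 3: z := 6 + z  -- replace 1 occurrence(s) of z with (6 + z)
  => ( 6 + z ) >= 7
stmt 2: y := y * 9  -- replace 0 occurrence(s) of y with (y * 9)
  => ( 6 + z ) >= 7
stmt 1: z := x - z  -- replace 1 occurrence(s) of z with (x - z)
  => ( 6 + ( x - z ) ) >= 7

Answer: ( 6 + ( x - z ) ) >= 7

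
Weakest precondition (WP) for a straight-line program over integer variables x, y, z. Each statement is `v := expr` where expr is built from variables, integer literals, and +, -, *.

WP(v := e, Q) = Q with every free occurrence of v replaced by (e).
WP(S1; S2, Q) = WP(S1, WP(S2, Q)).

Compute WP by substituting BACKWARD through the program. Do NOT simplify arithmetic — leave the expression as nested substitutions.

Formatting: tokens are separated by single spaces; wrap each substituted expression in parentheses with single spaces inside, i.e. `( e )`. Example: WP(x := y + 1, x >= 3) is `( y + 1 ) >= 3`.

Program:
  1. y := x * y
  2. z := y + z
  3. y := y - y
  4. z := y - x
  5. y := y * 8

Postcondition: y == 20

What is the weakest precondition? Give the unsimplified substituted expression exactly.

Answer: ( ( ( x * y ) - ( x * y ) ) * 8 ) == 20

Derivation:
post: y == 20
stmt 5: y := y * 8  -- replace 1 occurrence(s) of y with (y * 8)
  => ( y * 8 ) == 20
stmt 4: z := y - x  -- replace 0 occurrence(s) of z with (y - x)
  => ( y * 8 ) == 20
stmt 3: y := y - y  -- replace 1 occurrence(s) of y with (y - y)
  => ( ( y - y ) * 8 ) == 20
stmt 2: z := y + z  -- replace 0 occurrence(s) of z with (y + z)
  => ( ( y - y ) * 8 ) == 20
stmt 1: y := x * y  -- replace 2 occurrence(s) of y with (x * y)
  => ( ( ( x * y ) - ( x * y ) ) * 8 ) == 20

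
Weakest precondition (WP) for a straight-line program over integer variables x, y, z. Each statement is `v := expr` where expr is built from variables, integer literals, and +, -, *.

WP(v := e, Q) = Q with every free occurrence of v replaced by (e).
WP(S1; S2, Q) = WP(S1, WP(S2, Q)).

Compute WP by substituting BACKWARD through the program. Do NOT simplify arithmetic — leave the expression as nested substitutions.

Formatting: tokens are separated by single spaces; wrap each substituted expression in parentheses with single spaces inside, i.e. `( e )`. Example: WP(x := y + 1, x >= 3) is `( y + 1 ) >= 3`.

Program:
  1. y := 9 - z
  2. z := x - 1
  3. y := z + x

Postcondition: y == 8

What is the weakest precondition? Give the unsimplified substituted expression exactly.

post: y == 8
stmt 3: y := z + x  -- replace 1 occurrence(s) of y with (z + x)
  => ( z + x ) == 8
stmt 2: z := x - 1  -- replace 1 occurrence(s) of z with (x - 1)
  => ( ( x - 1 ) + x ) == 8
stmt 1: y := 9 - z  -- replace 0 occurrence(s) of y with (9 - z)
  => ( ( x - 1 ) + x ) == 8

Answer: ( ( x - 1 ) + x ) == 8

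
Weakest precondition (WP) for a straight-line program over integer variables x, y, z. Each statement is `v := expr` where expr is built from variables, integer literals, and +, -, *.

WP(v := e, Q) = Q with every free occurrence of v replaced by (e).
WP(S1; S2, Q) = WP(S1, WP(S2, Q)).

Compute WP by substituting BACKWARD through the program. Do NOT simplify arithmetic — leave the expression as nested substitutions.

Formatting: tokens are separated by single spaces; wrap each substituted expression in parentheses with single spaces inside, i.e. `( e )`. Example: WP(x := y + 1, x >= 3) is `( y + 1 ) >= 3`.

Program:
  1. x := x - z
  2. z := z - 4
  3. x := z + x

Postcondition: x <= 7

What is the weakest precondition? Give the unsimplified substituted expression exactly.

Answer: ( ( z - 4 ) + ( x - z ) ) <= 7

Derivation:
post: x <= 7
stmt 3: x := z + x  -- replace 1 occurrence(s) of x with (z + x)
  => ( z + x ) <= 7
stmt 2: z := z - 4  -- replace 1 occurrence(s) of z with (z - 4)
  => ( ( z - 4 ) + x ) <= 7
stmt 1: x := x - z  -- replace 1 occurrence(s) of x with (x - z)
  => ( ( z - 4 ) + ( x - z ) ) <= 7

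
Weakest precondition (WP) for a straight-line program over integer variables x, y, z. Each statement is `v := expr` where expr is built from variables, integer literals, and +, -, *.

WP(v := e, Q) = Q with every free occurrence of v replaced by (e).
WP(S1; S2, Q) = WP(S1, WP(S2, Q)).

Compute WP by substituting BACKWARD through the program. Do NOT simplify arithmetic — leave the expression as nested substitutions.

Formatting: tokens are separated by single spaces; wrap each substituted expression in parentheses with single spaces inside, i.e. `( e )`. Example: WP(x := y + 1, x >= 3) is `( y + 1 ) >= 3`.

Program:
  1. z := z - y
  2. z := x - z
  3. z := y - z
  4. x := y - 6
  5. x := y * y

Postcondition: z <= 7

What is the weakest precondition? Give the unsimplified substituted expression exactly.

post: z <= 7
stmt 5: x := y * y  -- replace 0 occurrence(s) of x with (y * y)
  => z <= 7
stmt 4: x := y - 6  -- replace 0 occurrence(s) of x with (y - 6)
  => z <= 7
stmt 3: z := y - z  -- replace 1 occurrence(s) of z with (y - z)
  => ( y - z ) <= 7
stmt 2: z := x - z  -- replace 1 occurrence(s) of z with (x - z)
  => ( y - ( x - z ) ) <= 7
stmt 1: z := z - y  -- replace 1 occurrence(s) of z with (z - y)
  => ( y - ( x - ( z - y ) ) ) <= 7

Answer: ( y - ( x - ( z - y ) ) ) <= 7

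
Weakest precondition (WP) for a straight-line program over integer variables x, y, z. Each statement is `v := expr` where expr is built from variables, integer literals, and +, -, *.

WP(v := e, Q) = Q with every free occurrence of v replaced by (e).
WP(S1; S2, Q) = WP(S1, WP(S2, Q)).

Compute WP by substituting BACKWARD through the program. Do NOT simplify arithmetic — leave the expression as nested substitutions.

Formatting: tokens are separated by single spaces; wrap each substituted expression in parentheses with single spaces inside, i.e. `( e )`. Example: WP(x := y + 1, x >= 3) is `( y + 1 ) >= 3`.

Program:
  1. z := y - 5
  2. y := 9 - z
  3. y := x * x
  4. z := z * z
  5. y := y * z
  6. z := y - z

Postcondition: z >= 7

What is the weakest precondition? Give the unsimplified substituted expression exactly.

post: z >= 7
stmt 6: z := y - z  -- replace 1 occurrence(s) of z with (y - z)
  => ( y - z ) >= 7
stmt 5: y := y * z  -- replace 1 occurrence(s) of y with (y * z)
  => ( ( y * z ) - z ) >= 7
stmt 4: z := z * z  -- replace 2 occurrence(s) of z with (z * z)
  => ( ( y * ( z * z ) ) - ( z * z ) ) >= 7
stmt 3: y := x * x  -- replace 1 occurrence(s) of y with (x * x)
  => ( ( ( x * x ) * ( z * z ) ) - ( z * z ) ) >= 7
stmt 2: y := 9 - z  -- replace 0 occurrence(s) of y with (9 - z)
  => ( ( ( x * x ) * ( z * z ) ) - ( z * z ) ) >= 7
stmt 1: z := y - 5  -- replace 4 occurrence(s) of z with (y - 5)
  => ( ( ( x * x ) * ( ( y - 5 ) * ( y - 5 ) ) ) - ( ( y - 5 ) * ( y - 5 ) ) ) >= 7

Answer: ( ( ( x * x ) * ( ( y - 5 ) * ( y - 5 ) ) ) - ( ( y - 5 ) * ( y - 5 ) ) ) >= 7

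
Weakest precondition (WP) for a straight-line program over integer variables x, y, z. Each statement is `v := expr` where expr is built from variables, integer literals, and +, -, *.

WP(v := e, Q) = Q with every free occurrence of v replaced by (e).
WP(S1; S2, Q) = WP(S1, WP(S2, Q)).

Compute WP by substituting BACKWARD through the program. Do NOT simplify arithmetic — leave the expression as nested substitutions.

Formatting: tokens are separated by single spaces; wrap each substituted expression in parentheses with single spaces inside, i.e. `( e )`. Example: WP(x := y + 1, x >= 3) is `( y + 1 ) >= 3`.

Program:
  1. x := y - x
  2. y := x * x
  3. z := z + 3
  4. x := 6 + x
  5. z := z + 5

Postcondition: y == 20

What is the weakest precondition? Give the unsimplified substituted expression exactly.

Answer: ( ( y - x ) * ( y - x ) ) == 20

Derivation:
post: y == 20
stmt 5: z := z + 5  -- replace 0 occurrence(s) of z with (z + 5)
  => y == 20
stmt 4: x := 6 + x  -- replace 0 occurrence(s) of x with (6 + x)
  => y == 20
stmt 3: z := z + 3  -- replace 0 occurrence(s) of z with (z + 3)
  => y == 20
stmt 2: y := x * x  -- replace 1 occurrence(s) of y with (x * x)
  => ( x * x ) == 20
stmt 1: x := y - x  -- replace 2 occurrence(s) of x with (y - x)
  => ( ( y - x ) * ( y - x ) ) == 20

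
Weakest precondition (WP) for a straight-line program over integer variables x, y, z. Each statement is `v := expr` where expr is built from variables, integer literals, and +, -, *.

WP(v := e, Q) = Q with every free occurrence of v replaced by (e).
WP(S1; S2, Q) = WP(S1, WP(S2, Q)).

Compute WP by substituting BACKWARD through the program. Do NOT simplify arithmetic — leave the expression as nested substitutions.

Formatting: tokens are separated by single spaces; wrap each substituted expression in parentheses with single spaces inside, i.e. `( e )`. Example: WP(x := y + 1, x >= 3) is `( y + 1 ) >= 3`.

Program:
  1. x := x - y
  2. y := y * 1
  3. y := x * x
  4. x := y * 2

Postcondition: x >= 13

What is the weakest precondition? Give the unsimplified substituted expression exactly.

post: x >= 13
stmt 4: x := y * 2  -- replace 1 occurrence(s) of x with (y * 2)
  => ( y * 2 ) >= 13
stmt 3: y := x * x  -- replace 1 occurrence(s) of y with (x * x)
  => ( ( x * x ) * 2 ) >= 13
stmt 2: y := y * 1  -- replace 0 occurrence(s) of y with (y * 1)
  => ( ( x * x ) * 2 ) >= 13
stmt 1: x := x - y  -- replace 2 occurrence(s) of x with (x - y)
  => ( ( ( x - y ) * ( x - y ) ) * 2 ) >= 13

Answer: ( ( ( x - y ) * ( x - y ) ) * 2 ) >= 13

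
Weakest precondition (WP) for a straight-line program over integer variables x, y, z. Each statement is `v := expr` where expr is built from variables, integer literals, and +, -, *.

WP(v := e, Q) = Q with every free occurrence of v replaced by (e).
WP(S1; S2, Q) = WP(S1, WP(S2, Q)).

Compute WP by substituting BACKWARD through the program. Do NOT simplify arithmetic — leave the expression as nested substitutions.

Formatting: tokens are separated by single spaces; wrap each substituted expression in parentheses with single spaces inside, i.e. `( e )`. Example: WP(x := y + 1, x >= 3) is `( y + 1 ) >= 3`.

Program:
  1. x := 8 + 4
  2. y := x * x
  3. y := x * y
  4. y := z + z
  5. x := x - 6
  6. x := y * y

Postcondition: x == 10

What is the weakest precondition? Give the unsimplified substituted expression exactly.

post: x == 10
stmt 6: x := y * y  -- replace 1 occurrence(s) of x with (y * y)
  => ( y * y ) == 10
stmt 5: x := x - 6  -- replace 0 occurrence(s) of x with (x - 6)
  => ( y * y ) == 10
stmt 4: y := z + z  -- replace 2 occurrence(s) of y with (z + z)
  => ( ( z + z ) * ( z + z ) ) == 10
stmt 3: y := x * y  -- replace 0 occurrence(s) of y with (x * y)
  => ( ( z + z ) * ( z + z ) ) == 10
stmt 2: y := x * x  -- replace 0 occurrence(s) of y with (x * x)
  => ( ( z + z ) * ( z + z ) ) == 10
stmt 1: x := 8 + 4  -- replace 0 occurrence(s) of x with (8 + 4)
  => ( ( z + z ) * ( z + z ) ) == 10

Answer: ( ( z + z ) * ( z + z ) ) == 10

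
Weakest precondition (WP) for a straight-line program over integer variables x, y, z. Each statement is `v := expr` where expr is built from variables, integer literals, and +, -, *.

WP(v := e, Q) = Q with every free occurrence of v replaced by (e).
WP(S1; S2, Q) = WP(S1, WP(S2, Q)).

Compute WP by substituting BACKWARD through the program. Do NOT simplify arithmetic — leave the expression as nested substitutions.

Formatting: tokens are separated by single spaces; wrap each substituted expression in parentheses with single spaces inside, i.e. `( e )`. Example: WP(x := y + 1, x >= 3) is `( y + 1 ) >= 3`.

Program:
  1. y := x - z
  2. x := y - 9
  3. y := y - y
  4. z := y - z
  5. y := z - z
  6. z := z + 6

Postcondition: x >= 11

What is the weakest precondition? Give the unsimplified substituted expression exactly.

post: x >= 11
stmt 6: z := z + 6  -- replace 0 occurrence(s) of z with (z + 6)
  => x >= 11
stmt 5: y := z - z  -- replace 0 occurrence(s) of y with (z - z)
  => x >= 11
stmt 4: z := y - z  -- replace 0 occurrence(s) of z with (y - z)
  => x >= 11
stmt 3: y := y - y  -- replace 0 occurrence(s) of y with (y - y)
  => x >= 11
stmt 2: x := y - 9  -- replace 1 occurrence(s) of x with (y - 9)
  => ( y - 9 ) >= 11
stmt 1: y := x - z  -- replace 1 occurrence(s) of y with (x - z)
  => ( ( x - z ) - 9 ) >= 11

Answer: ( ( x - z ) - 9 ) >= 11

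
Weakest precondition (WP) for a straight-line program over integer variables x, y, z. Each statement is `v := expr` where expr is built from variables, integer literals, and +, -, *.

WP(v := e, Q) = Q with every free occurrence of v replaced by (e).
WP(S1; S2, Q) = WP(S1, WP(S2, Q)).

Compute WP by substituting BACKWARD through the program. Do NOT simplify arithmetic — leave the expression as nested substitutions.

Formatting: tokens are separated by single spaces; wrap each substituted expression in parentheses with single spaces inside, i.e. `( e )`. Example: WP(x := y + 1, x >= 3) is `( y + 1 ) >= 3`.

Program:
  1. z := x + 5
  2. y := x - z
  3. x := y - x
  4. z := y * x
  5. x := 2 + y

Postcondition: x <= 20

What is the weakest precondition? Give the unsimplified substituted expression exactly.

post: x <= 20
stmt 5: x := 2 + y  -- replace 1 occurrence(s) of x with (2 + y)
  => ( 2 + y ) <= 20
stmt 4: z := y * x  -- replace 0 occurrence(s) of z with (y * x)
  => ( 2 + y ) <= 20
stmt 3: x := y - x  -- replace 0 occurrence(s) of x with (y - x)
  => ( 2 + y ) <= 20
stmt 2: y := x - z  -- replace 1 occurrence(s) of y with (x - z)
  => ( 2 + ( x - z ) ) <= 20
stmt 1: z := x + 5  -- replace 1 occurrence(s) of z with (x + 5)
  => ( 2 + ( x - ( x + 5 ) ) ) <= 20

Answer: ( 2 + ( x - ( x + 5 ) ) ) <= 20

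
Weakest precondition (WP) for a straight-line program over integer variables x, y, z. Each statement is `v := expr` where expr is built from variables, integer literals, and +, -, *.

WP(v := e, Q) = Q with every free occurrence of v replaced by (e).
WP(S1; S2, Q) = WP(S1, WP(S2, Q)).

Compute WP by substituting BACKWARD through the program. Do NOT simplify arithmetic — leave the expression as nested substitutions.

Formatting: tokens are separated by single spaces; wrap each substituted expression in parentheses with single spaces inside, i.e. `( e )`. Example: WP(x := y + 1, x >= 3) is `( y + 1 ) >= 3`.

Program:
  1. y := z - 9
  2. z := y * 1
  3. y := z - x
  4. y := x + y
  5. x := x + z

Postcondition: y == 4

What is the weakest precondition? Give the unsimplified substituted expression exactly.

post: y == 4
stmt 5: x := x + z  -- replace 0 occurrence(s) of x with (x + z)
  => y == 4
stmt 4: y := x + y  -- replace 1 occurrence(s) of y with (x + y)
  => ( x + y ) == 4
stmt 3: y := z - x  -- replace 1 occurrence(s) of y with (z - x)
  => ( x + ( z - x ) ) == 4
stmt 2: z := y * 1  -- replace 1 occurrence(s) of z with (y * 1)
  => ( x + ( ( y * 1 ) - x ) ) == 4
stmt 1: y := z - 9  -- replace 1 occurrence(s) of y with (z - 9)
  => ( x + ( ( ( z - 9 ) * 1 ) - x ) ) == 4

Answer: ( x + ( ( ( z - 9 ) * 1 ) - x ) ) == 4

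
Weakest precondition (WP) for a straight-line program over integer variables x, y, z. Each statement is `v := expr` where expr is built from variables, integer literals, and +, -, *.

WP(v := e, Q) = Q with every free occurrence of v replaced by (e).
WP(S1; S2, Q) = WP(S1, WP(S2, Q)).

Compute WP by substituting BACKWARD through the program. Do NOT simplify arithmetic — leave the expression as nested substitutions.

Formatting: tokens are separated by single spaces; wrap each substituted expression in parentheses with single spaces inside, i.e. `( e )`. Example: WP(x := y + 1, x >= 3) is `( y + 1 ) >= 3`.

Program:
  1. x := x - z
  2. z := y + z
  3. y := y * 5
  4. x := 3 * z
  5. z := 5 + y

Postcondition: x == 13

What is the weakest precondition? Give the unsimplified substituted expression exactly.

Answer: ( 3 * ( y + z ) ) == 13

Derivation:
post: x == 13
stmt 5: z := 5 + y  -- replace 0 occurrence(s) of z with (5 + y)
  => x == 13
stmt 4: x := 3 * z  -- replace 1 occurrence(s) of x with (3 * z)
  => ( 3 * z ) == 13
stmt 3: y := y * 5  -- replace 0 occurrence(s) of y with (y * 5)
  => ( 3 * z ) == 13
stmt 2: z := y + z  -- replace 1 occurrence(s) of z with (y + z)
  => ( 3 * ( y + z ) ) == 13
stmt 1: x := x - z  -- replace 0 occurrence(s) of x with (x - z)
  => ( 3 * ( y + z ) ) == 13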